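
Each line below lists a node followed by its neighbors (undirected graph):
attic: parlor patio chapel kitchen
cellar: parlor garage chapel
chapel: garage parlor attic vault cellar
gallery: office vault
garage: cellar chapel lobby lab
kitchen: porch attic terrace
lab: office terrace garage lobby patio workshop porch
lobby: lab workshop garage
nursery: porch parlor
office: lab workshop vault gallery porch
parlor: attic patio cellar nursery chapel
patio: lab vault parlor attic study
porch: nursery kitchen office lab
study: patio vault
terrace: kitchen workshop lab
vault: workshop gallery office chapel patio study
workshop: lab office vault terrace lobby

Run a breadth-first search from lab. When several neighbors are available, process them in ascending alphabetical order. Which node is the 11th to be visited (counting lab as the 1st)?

gallery

Visit lab; enqueue garage, lobby, office, patio, porch, terrace, workshop → queue [garage, lobby, office, patio, porch, terrace, workshop]
Visit garage; enqueue cellar, chapel → queue [lobby, office, patio, porch, terrace, workshop, cellar, chapel]
Visit lobby → queue [office, patio, porch, terrace, workshop, cellar, chapel]
Visit office; enqueue gallery, vault → queue [patio, porch, terrace, workshop, cellar, chapel, gallery, vault]
Visit patio; enqueue attic, parlor, study → queue [porch, terrace, workshop, cellar, chapel, gallery, vault, attic, parlor, study]
Visit porch; enqueue kitchen, nursery → queue [terrace, workshop, cellar, chapel, gallery, vault, attic, parlor, study, kitchen, nursery]
Visit terrace → queue [workshop, cellar, chapel, gallery, vault, attic, parlor, study, kitchen, nursery]
Visit workshop → queue [cellar, chapel, gallery, vault, attic, parlor, study, kitchen, nursery]
Visit cellar → queue [chapel, gallery, vault, attic, parlor, study, kitchen, nursery]
Visit chapel → queue [gallery, vault, attic, parlor, study, kitchen, nursery]
Visit gallery → queue [vault, attic, parlor, study, kitchen, nursery]
Visit vault → queue [attic, parlor, study, kitchen, nursery]
Visit attic → queue [parlor, study, kitchen, nursery]
Visit parlor → queue [study, kitchen, nursery]
Visit study → queue [kitchen, nursery]
Visit kitchen → queue [nursery]
Visit nursery → queue []

Visit order: lab, garage, lobby, office, patio, porch, terrace, workshop, cellar, chapel, gallery, vault, attic, parlor, study, kitchen, nursery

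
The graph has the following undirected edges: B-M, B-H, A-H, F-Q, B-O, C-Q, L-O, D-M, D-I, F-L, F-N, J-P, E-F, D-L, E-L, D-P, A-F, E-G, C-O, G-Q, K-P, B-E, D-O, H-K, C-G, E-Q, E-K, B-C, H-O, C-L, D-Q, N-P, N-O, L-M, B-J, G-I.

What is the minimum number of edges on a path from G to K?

Level 0: G
Level 1: C, E, I, Q
Level 2: B, D, F, K, L, O
Level 3: A, H, J, M, N, P
K first appears at level 2.

2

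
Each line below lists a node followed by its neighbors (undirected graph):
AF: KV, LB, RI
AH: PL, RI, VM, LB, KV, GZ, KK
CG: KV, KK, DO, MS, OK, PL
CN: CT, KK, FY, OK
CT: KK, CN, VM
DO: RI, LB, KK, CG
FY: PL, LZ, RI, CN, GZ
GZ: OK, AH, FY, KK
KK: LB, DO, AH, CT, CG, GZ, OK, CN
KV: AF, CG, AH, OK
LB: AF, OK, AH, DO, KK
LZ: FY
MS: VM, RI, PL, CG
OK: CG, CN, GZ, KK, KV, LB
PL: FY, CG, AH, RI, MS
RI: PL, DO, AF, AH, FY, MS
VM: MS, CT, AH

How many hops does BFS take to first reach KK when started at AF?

2

Level 0: AF
Level 1: KV, LB, RI
Level 2: AH, CG, DO, FY, KK, MS, OK, PL
Level 3: CN, CT, GZ, LZ, VM
KK first appears at level 2.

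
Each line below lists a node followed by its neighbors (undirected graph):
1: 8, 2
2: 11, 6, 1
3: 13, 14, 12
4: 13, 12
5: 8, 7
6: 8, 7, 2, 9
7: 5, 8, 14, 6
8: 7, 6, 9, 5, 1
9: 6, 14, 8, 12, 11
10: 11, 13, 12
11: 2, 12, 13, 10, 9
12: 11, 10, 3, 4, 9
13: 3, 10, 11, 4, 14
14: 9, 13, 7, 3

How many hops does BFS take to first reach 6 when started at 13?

3

Level 0: 13
Level 1: 3, 4, 10, 11, 14
Level 2: 2, 7, 9, 12
Level 3: 1, 5, 6, 8
6 first appears at level 3.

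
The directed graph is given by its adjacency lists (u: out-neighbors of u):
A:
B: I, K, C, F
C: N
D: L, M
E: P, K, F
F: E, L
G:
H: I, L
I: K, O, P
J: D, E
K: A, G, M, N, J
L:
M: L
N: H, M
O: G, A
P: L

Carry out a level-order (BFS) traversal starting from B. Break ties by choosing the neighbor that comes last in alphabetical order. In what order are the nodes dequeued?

B K I F C N M J G A P O L E H D

Visit B; enqueue K, I, F, C → queue [K, I, F, C]
Visit K; enqueue N, M, J, G, A → queue [I, F, C, N, M, J, G, A]
Visit I; enqueue P, O → queue [F, C, N, M, J, G, A, P, O]
Visit F; enqueue L, E → queue [C, N, M, J, G, A, P, O, L, E]
Visit C → queue [N, M, J, G, A, P, O, L, E]
Visit N; enqueue H → queue [M, J, G, A, P, O, L, E, H]
Visit M → queue [J, G, A, P, O, L, E, H]
Visit J; enqueue D → queue [G, A, P, O, L, E, H, D]
Visit G → queue [A, P, O, L, E, H, D]
Visit A → queue [P, O, L, E, H, D]
Visit P → queue [O, L, E, H, D]
Visit O → queue [L, E, H, D]
Visit L → queue [E, H, D]
Visit E → queue [H, D]
Visit H → queue [D]
Visit D → queue []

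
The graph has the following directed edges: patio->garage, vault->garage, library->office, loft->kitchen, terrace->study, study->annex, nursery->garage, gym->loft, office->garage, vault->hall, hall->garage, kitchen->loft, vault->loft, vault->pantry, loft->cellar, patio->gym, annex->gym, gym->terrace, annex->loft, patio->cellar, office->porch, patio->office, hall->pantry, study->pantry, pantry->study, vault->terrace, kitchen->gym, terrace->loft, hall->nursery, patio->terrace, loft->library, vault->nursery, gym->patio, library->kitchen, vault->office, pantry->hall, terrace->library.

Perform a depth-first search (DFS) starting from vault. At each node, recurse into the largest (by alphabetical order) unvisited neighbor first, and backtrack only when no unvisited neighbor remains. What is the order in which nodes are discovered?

vault, terrace, study, pantry, hall, nursery, garage, annex, loft, library, office, porch, kitchen, gym, patio, cellar

Visit vault
vault → terrace
terrace → study
study → pantry
pantry → hall
hall → nursery
nursery → garage
study → annex
annex → loft
loft → library
library → office
office → porch
library → kitchen
kitchen → gym
gym → patio
patio → cellar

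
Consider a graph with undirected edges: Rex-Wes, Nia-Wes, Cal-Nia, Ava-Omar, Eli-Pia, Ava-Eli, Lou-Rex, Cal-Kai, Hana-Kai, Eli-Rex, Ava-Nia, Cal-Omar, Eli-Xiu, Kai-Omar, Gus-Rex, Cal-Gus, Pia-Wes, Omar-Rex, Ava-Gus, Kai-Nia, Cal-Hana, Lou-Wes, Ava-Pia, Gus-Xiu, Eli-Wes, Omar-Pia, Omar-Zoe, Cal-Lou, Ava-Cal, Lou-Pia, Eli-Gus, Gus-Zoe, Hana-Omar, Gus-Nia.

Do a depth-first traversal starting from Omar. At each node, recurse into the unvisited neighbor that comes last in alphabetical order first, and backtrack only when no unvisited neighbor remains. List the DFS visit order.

Visit Omar
Omar → Zoe
Zoe → Gus
Gus → Xiu
Xiu → Eli
Eli → Wes
Wes → Rex
Rex → Lou
Lou → Pia
Pia → Ava
Ava → Nia
Nia → Kai
Kai → Hana
Hana → Cal

Omar -> Zoe -> Gus -> Xiu -> Eli -> Wes -> Rex -> Lou -> Pia -> Ava -> Nia -> Kai -> Hana -> Cal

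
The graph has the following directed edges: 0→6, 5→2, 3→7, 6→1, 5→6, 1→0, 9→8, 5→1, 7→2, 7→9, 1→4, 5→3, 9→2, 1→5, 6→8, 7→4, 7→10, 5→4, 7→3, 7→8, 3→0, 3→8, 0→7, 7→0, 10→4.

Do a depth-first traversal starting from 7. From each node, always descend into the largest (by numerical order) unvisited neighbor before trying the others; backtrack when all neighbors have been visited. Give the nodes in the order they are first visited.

7 10 4 9 8 2 3 0 6 1 5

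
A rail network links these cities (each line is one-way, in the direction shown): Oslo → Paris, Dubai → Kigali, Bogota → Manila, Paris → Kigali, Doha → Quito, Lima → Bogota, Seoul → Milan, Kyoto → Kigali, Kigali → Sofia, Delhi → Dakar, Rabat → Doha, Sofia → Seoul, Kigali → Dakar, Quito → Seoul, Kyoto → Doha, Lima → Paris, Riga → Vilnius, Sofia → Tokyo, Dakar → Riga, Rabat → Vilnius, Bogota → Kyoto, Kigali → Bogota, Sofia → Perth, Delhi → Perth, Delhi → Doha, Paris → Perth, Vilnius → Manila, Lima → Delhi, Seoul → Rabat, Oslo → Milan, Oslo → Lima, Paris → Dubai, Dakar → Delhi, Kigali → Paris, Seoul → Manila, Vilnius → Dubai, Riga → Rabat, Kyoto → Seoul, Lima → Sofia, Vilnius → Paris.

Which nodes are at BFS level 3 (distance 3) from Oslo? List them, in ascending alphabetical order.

Dakar, Doha, Kyoto, Manila, Seoul, Tokyo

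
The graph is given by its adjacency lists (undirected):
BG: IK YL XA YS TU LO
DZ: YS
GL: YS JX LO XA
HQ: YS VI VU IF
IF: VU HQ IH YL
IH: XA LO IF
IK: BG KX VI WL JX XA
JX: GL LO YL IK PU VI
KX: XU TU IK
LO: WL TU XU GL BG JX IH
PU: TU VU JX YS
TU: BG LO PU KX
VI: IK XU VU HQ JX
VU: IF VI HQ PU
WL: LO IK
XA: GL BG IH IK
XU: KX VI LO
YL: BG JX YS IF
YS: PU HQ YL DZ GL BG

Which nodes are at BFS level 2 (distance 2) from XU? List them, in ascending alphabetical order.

BG, GL, HQ, IH, IK, JX, TU, VU, WL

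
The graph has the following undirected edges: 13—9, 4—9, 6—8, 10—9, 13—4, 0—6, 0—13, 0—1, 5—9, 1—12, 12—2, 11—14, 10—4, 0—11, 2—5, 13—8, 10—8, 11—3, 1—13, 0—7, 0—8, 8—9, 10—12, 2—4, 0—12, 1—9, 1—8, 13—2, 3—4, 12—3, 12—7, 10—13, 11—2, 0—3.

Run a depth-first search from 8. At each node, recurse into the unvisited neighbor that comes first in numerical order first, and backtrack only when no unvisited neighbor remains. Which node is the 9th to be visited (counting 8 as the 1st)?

Visit 8
8 → 0
0 → 1
1 → 9
9 → 4
4 → 2
2 → 5
2 → 11
11 → 3
3 → 12
12 → 7
12 → 10
10 → 13
11 → 14
0 → 6

Visit order: 8, 0, 1, 9, 4, 2, 5, 11, 3, 12, 7, 10, 13, 14, 6

3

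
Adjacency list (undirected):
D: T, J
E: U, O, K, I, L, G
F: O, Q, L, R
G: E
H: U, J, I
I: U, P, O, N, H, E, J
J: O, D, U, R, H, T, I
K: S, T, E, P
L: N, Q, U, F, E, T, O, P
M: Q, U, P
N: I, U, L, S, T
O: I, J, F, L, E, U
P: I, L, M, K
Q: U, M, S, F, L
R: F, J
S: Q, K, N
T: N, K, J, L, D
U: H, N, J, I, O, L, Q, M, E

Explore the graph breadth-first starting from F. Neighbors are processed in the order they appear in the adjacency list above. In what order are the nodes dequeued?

Visit F; enqueue O, Q, L, R → queue [O, Q, L, R]
Visit O; enqueue I, J, E, U → queue [Q, L, R, I, J, E, U]
Visit Q; enqueue M, S → queue [L, R, I, J, E, U, M, S]
Visit L; enqueue N, T, P → queue [R, I, J, E, U, M, S, N, T, P]
Visit R → queue [I, J, E, U, M, S, N, T, P]
Visit I; enqueue H → queue [J, E, U, M, S, N, T, P, H]
Visit J; enqueue D → queue [E, U, M, S, N, T, P, H, D]
Visit E; enqueue K, G → queue [U, M, S, N, T, P, H, D, K, G]
Visit U → queue [M, S, N, T, P, H, D, K, G]
Visit M → queue [S, N, T, P, H, D, K, G]
Visit S → queue [N, T, P, H, D, K, G]
Visit N → queue [T, P, H, D, K, G]
Visit T → queue [P, H, D, K, G]
Visit P → queue [H, D, K, G]
Visit H → queue [D, K, G]
Visit D → queue [K, G]
Visit K → queue [G]
Visit G → queue []

F, O, Q, L, R, I, J, E, U, M, S, N, T, P, H, D, K, G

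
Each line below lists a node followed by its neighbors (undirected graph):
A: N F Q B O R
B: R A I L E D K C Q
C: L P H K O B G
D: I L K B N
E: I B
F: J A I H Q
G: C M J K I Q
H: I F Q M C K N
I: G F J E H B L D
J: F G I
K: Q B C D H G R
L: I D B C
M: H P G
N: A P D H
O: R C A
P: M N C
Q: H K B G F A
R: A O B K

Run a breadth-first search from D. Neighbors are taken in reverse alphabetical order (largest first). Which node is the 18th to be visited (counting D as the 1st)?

Visit D; enqueue N, L, K, I, B → queue [N, L, K, I, B]
Visit N; enqueue P, H, A → queue [L, K, I, B, P, H, A]
Visit L; enqueue C → queue [K, I, B, P, H, A, C]
Visit K; enqueue R, Q, G → queue [I, B, P, H, A, C, R, Q, G]
Visit I; enqueue J, F, E → queue [B, P, H, A, C, R, Q, G, J, F, E]
Visit B → queue [P, H, A, C, R, Q, G, J, F, E]
Visit P; enqueue M → queue [H, A, C, R, Q, G, J, F, E, M]
Visit H → queue [A, C, R, Q, G, J, F, E, M]
Visit A; enqueue O → queue [C, R, Q, G, J, F, E, M, O]
Visit C → queue [R, Q, G, J, F, E, M, O]
Visit R → queue [Q, G, J, F, E, M, O]
Visit Q → queue [G, J, F, E, M, O]
Visit G → queue [J, F, E, M, O]
Visit J → queue [F, E, M, O]
Visit F → queue [E, M, O]
Visit E → queue [M, O]
Visit M → queue [O]
Visit O → queue []

Visit order: D, N, L, K, I, B, P, H, A, C, R, Q, G, J, F, E, M, O

O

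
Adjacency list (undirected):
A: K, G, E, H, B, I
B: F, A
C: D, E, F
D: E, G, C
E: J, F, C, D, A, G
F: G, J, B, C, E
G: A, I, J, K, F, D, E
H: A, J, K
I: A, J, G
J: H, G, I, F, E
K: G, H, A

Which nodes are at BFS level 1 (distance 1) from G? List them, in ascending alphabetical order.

Level 0: G
Level 1: A, D, E, F, I, J, K
Level 2: B, C, H

A, D, E, F, I, J, K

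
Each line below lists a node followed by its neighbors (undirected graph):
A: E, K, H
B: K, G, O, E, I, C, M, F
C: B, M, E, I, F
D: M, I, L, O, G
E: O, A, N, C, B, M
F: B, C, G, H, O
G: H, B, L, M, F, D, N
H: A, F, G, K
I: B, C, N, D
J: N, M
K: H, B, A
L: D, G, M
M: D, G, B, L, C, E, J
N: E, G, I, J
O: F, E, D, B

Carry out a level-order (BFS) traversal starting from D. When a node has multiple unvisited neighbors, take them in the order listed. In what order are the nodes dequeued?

Visit D; enqueue M, I, L, O, G → queue [M, I, L, O, G]
Visit M; enqueue B, C, E, J → queue [I, L, O, G, B, C, E, J]
Visit I; enqueue N → queue [L, O, G, B, C, E, J, N]
Visit L → queue [O, G, B, C, E, J, N]
Visit O; enqueue F → queue [G, B, C, E, J, N, F]
Visit G; enqueue H → queue [B, C, E, J, N, F, H]
Visit B; enqueue K → queue [C, E, J, N, F, H, K]
Visit C → queue [E, J, N, F, H, K]
Visit E; enqueue A → queue [J, N, F, H, K, A]
Visit J → queue [N, F, H, K, A]
Visit N → queue [F, H, K, A]
Visit F → queue [H, K, A]
Visit H → queue [K, A]
Visit K → queue [A]
Visit A → queue []

D, M, I, L, O, G, B, C, E, J, N, F, H, K, A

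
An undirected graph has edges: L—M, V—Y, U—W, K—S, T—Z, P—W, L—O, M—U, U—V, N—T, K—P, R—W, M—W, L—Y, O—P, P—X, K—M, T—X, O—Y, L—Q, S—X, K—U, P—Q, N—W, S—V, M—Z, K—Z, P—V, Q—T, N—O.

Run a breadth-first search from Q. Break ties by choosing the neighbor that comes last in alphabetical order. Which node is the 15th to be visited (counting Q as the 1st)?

U

Visit Q; enqueue T, P, L → queue [T, P, L]
Visit T; enqueue Z, X, N → queue [P, L, Z, X, N]
Visit P; enqueue W, V, O, K → queue [L, Z, X, N, W, V, O, K]
Visit L; enqueue Y, M → queue [Z, X, N, W, V, O, K, Y, M]
Visit Z → queue [X, N, W, V, O, K, Y, M]
Visit X; enqueue S → queue [N, W, V, O, K, Y, M, S]
Visit N → queue [W, V, O, K, Y, M, S]
Visit W; enqueue U, R → queue [V, O, K, Y, M, S, U, R]
Visit V → queue [O, K, Y, M, S, U, R]
Visit O → queue [K, Y, M, S, U, R]
Visit K → queue [Y, M, S, U, R]
Visit Y → queue [M, S, U, R]
Visit M → queue [S, U, R]
Visit S → queue [U, R]
Visit U → queue [R]
Visit R → queue []

Visit order: Q, T, P, L, Z, X, N, W, V, O, K, Y, M, S, U, R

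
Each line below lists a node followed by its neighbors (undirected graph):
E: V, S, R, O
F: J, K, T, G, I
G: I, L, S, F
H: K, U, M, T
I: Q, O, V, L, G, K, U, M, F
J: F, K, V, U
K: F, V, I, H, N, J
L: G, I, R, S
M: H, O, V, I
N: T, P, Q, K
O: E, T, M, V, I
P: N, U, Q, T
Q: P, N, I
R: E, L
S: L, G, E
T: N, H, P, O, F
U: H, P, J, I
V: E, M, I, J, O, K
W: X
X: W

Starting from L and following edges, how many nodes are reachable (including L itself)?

BFS from L visits: L, S, R, I, G, E, V, U, Q, O, M, K, F, J, P, H, N, T
Reachable nodes: 18 of 20 total.

18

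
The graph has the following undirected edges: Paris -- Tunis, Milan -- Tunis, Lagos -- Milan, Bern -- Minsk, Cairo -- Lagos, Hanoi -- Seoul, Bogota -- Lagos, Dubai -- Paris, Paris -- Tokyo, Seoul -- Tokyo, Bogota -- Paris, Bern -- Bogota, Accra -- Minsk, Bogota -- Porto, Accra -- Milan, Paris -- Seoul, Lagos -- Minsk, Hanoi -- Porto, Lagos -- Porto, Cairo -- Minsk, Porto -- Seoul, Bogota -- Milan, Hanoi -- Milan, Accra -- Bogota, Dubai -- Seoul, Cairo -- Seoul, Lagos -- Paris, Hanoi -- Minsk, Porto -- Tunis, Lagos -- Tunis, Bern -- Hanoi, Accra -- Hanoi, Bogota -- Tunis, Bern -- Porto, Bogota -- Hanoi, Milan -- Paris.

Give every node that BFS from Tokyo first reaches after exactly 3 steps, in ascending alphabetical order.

Accra, Bern, Minsk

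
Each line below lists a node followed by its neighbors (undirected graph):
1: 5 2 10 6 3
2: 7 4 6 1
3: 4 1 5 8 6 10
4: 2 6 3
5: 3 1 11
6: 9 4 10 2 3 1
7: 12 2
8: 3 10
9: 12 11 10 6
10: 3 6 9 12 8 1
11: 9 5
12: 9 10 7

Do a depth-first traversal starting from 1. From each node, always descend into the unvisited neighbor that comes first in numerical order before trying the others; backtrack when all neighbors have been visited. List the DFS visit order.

1, 2, 4, 3, 5, 11, 9, 6, 10, 8, 12, 7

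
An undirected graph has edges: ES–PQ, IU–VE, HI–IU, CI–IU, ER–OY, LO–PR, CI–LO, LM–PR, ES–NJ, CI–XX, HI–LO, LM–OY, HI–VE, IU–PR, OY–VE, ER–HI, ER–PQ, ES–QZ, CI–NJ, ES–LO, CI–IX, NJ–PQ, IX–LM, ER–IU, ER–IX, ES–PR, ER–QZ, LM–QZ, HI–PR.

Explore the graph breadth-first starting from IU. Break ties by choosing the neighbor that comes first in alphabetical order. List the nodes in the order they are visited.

IU, CI, ER, HI, PR, VE, IX, LO, NJ, XX, OY, PQ, QZ, ES, LM

Visit IU; enqueue CI, ER, HI, PR, VE → queue [CI, ER, HI, PR, VE]
Visit CI; enqueue IX, LO, NJ, XX → queue [ER, HI, PR, VE, IX, LO, NJ, XX]
Visit ER; enqueue OY, PQ, QZ → queue [HI, PR, VE, IX, LO, NJ, XX, OY, PQ, QZ]
Visit HI → queue [PR, VE, IX, LO, NJ, XX, OY, PQ, QZ]
Visit PR; enqueue ES, LM → queue [VE, IX, LO, NJ, XX, OY, PQ, QZ, ES, LM]
Visit VE → queue [IX, LO, NJ, XX, OY, PQ, QZ, ES, LM]
Visit IX → queue [LO, NJ, XX, OY, PQ, QZ, ES, LM]
Visit LO → queue [NJ, XX, OY, PQ, QZ, ES, LM]
Visit NJ → queue [XX, OY, PQ, QZ, ES, LM]
Visit XX → queue [OY, PQ, QZ, ES, LM]
Visit OY → queue [PQ, QZ, ES, LM]
Visit PQ → queue [QZ, ES, LM]
Visit QZ → queue [ES, LM]
Visit ES → queue [LM]
Visit LM → queue []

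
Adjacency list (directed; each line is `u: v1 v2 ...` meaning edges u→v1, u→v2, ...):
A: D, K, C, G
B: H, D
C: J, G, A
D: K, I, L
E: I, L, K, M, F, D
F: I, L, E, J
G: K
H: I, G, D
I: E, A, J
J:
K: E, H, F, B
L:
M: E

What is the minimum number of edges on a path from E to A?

Level 0: E
Level 1: D, F, I, K, L, M
Level 2: A, B, H, J
Level 3: C, G
A first appears at level 2.

2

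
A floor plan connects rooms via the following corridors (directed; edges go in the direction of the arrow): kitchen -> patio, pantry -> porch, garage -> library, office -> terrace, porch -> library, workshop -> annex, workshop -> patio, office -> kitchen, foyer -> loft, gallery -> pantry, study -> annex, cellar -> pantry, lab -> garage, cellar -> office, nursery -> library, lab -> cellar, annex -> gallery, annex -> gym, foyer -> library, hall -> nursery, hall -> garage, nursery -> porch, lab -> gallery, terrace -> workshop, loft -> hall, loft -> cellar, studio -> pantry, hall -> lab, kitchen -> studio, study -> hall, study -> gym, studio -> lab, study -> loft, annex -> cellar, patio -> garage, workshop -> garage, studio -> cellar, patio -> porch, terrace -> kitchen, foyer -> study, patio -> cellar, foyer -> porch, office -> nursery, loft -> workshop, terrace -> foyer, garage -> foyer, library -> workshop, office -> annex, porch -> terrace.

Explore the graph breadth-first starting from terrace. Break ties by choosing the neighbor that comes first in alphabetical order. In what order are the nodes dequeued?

terrace foyer kitchen workshop library loft porch study patio studio annex garage cellar hall gym lab pantry gallery office nursery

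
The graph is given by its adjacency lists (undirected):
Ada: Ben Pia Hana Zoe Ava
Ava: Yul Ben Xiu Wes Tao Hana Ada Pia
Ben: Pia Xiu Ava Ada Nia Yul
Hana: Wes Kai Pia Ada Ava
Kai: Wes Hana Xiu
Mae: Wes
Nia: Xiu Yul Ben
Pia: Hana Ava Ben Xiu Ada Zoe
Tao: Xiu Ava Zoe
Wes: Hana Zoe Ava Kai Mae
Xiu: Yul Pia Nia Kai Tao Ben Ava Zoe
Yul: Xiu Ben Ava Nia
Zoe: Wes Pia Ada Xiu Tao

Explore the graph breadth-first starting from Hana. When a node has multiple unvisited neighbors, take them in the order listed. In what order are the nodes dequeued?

Visit Hana; enqueue Wes, Kai, Pia, Ada, Ava → queue [Wes, Kai, Pia, Ada, Ava]
Visit Wes; enqueue Zoe, Mae → queue [Kai, Pia, Ada, Ava, Zoe, Mae]
Visit Kai; enqueue Xiu → queue [Pia, Ada, Ava, Zoe, Mae, Xiu]
Visit Pia; enqueue Ben → queue [Ada, Ava, Zoe, Mae, Xiu, Ben]
Visit Ada → queue [Ava, Zoe, Mae, Xiu, Ben]
Visit Ava; enqueue Yul, Tao → queue [Zoe, Mae, Xiu, Ben, Yul, Tao]
Visit Zoe → queue [Mae, Xiu, Ben, Yul, Tao]
Visit Mae → queue [Xiu, Ben, Yul, Tao]
Visit Xiu; enqueue Nia → queue [Ben, Yul, Tao, Nia]
Visit Ben → queue [Yul, Tao, Nia]
Visit Yul → queue [Tao, Nia]
Visit Tao → queue [Nia]
Visit Nia → queue []

Hana, Wes, Kai, Pia, Ada, Ava, Zoe, Mae, Xiu, Ben, Yul, Tao, Nia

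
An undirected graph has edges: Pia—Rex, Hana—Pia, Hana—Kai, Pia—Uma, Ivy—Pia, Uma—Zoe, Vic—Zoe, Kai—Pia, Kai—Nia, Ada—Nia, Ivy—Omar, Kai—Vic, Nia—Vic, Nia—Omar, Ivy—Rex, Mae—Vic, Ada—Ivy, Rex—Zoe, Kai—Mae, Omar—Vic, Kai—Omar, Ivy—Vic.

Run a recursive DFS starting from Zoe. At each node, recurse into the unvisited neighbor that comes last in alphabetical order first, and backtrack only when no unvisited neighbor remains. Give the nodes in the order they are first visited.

Zoe → Vic → Omar → Nia → Kai → Pia → Uma → Rex → Ivy → Ada → Hana → Mae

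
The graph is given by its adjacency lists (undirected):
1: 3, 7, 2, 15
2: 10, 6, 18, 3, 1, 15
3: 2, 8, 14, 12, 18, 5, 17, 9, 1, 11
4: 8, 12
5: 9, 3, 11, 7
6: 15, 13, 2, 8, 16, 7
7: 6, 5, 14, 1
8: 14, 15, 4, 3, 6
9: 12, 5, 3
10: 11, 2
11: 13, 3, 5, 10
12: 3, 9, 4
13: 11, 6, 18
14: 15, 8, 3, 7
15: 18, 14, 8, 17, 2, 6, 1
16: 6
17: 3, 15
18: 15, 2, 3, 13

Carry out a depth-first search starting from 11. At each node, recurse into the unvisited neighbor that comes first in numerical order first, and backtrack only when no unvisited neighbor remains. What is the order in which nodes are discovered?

11, 3, 1, 2, 6, 7, 5, 9, 12, 4, 8, 14, 15, 17, 18, 13, 16, 10

Visit 11
11 → 3
3 → 1
1 → 2
2 → 6
6 → 7
7 → 5
5 → 9
9 → 12
12 → 4
4 → 8
8 → 14
14 → 15
15 → 17
15 → 18
18 → 13
6 → 16
2 → 10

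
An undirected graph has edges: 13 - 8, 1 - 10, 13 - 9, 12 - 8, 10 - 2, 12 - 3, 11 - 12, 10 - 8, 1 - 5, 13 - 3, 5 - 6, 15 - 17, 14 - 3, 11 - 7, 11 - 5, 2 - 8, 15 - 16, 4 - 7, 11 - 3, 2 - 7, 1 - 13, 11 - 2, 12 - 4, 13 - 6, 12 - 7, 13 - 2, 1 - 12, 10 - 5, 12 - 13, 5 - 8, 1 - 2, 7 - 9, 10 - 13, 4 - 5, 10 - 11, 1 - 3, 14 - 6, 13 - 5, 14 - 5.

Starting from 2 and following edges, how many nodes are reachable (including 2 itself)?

14

BFS from 2 visits: 2, 1, 7, 8, 10, 11, 13, 3, 5, 12, 4, 9, 6, 14
Reachable nodes: 14 of 17 total.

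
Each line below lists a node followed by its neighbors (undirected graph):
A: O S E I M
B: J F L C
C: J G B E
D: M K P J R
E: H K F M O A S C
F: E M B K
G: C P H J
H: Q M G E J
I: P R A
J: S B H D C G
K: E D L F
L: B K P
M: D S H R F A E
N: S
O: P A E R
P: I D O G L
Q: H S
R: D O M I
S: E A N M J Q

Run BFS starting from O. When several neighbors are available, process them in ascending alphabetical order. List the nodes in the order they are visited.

O → A → E → P → R → I → M → S → C → F → H → K → D → G → L → J → N → Q → B

Visit O; enqueue A, E, P, R → queue [A, E, P, R]
Visit A; enqueue I, M, S → queue [E, P, R, I, M, S]
Visit E; enqueue C, F, H, K → queue [P, R, I, M, S, C, F, H, K]
Visit P; enqueue D, G, L → queue [R, I, M, S, C, F, H, K, D, G, L]
Visit R → queue [I, M, S, C, F, H, K, D, G, L]
Visit I → queue [M, S, C, F, H, K, D, G, L]
Visit M → queue [S, C, F, H, K, D, G, L]
Visit S; enqueue J, N, Q → queue [C, F, H, K, D, G, L, J, N, Q]
Visit C; enqueue B → queue [F, H, K, D, G, L, J, N, Q, B]
Visit F → queue [H, K, D, G, L, J, N, Q, B]
Visit H → queue [K, D, G, L, J, N, Q, B]
Visit K → queue [D, G, L, J, N, Q, B]
Visit D → queue [G, L, J, N, Q, B]
Visit G → queue [L, J, N, Q, B]
Visit L → queue [J, N, Q, B]
Visit J → queue [N, Q, B]
Visit N → queue [Q, B]
Visit Q → queue [B]
Visit B → queue []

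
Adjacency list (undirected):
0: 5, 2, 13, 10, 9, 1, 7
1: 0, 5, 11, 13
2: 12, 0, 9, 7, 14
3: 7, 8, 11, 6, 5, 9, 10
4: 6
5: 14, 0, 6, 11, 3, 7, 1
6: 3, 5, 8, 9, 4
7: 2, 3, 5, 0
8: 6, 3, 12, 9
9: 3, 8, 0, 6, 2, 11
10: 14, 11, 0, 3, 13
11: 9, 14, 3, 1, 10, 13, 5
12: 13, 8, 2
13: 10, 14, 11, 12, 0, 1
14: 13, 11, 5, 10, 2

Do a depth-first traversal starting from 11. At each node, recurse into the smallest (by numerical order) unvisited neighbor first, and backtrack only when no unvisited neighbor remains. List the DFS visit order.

11 1 0 2 7 3 5 6 4 8 9 12 13 10 14

Visit 11
11 → 1
1 → 0
0 → 2
2 → 7
7 → 3
3 → 5
5 → 6
6 → 4
6 → 8
8 → 9
8 → 12
12 → 13
13 → 10
10 → 14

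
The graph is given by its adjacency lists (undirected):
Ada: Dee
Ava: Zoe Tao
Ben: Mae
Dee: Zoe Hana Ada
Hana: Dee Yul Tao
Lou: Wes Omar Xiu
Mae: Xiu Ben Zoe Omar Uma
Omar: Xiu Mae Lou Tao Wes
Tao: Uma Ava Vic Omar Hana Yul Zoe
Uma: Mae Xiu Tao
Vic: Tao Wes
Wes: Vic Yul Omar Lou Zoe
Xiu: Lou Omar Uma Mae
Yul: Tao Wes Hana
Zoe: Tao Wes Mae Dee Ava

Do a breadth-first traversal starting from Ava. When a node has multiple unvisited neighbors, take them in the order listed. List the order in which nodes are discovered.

Visit Ava; enqueue Zoe, Tao → queue [Zoe, Tao]
Visit Zoe; enqueue Wes, Mae, Dee → queue [Tao, Wes, Mae, Dee]
Visit Tao; enqueue Uma, Vic, Omar, Hana, Yul → queue [Wes, Mae, Dee, Uma, Vic, Omar, Hana, Yul]
Visit Wes; enqueue Lou → queue [Mae, Dee, Uma, Vic, Omar, Hana, Yul, Lou]
Visit Mae; enqueue Xiu, Ben → queue [Dee, Uma, Vic, Omar, Hana, Yul, Lou, Xiu, Ben]
Visit Dee; enqueue Ada → queue [Uma, Vic, Omar, Hana, Yul, Lou, Xiu, Ben, Ada]
Visit Uma → queue [Vic, Omar, Hana, Yul, Lou, Xiu, Ben, Ada]
Visit Vic → queue [Omar, Hana, Yul, Lou, Xiu, Ben, Ada]
Visit Omar → queue [Hana, Yul, Lou, Xiu, Ben, Ada]
Visit Hana → queue [Yul, Lou, Xiu, Ben, Ada]
Visit Yul → queue [Lou, Xiu, Ben, Ada]
Visit Lou → queue [Xiu, Ben, Ada]
Visit Xiu → queue [Ben, Ada]
Visit Ben → queue [Ada]
Visit Ada → queue []

Ava Zoe Tao Wes Mae Dee Uma Vic Omar Hana Yul Lou Xiu Ben Ada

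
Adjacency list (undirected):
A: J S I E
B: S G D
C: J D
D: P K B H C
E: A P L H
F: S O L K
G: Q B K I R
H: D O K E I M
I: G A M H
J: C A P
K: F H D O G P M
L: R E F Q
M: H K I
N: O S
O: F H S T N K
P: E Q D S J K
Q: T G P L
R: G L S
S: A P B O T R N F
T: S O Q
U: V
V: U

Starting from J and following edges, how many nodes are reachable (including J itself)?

BFS from J visits: J, C, A, P, D, S, I, E, Q, K, B, H, O, T, R, N, F, G, M, L
Reachable nodes: 20 of 22 total.

20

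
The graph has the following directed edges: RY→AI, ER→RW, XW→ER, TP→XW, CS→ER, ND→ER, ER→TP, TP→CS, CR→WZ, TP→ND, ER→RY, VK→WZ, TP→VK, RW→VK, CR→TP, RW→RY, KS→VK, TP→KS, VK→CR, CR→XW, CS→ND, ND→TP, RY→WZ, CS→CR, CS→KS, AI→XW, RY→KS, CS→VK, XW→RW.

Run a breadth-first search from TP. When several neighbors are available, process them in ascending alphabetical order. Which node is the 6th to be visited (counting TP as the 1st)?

Visit TP; enqueue CS, KS, ND, VK, XW → queue [CS, KS, ND, VK, XW]
Visit CS; enqueue CR, ER → queue [KS, ND, VK, XW, CR, ER]
Visit KS → queue [ND, VK, XW, CR, ER]
Visit ND → queue [VK, XW, CR, ER]
Visit VK; enqueue WZ → queue [XW, CR, ER, WZ]
Visit XW; enqueue RW → queue [CR, ER, WZ, RW]
Visit CR → queue [ER, WZ, RW]
Visit ER; enqueue RY → queue [WZ, RW, RY]
Visit WZ → queue [RW, RY]
Visit RW → queue [RY]
Visit RY; enqueue AI → queue [AI]
Visit AI → queue []

Visit order: TP, CS, KS, ND, VK, XW, CR, ER, WZ, RW, RY, AI

XW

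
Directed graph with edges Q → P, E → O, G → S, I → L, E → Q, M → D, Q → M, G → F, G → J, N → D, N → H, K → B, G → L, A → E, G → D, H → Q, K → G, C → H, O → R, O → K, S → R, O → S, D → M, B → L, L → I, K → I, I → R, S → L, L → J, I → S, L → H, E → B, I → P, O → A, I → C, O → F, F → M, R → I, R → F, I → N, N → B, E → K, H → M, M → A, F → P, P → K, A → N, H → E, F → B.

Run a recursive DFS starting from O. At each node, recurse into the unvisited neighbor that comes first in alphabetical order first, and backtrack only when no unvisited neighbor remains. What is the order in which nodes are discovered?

Visit O
O → A
A → E
E → B
B → L
L → H
H → M
M → D
H → Q
Q → P
P → K
K → G
G → F
G → J
G → S
S → R
R → I
I → C
I → N

O A E B L H M D Q P K G F J S R I C N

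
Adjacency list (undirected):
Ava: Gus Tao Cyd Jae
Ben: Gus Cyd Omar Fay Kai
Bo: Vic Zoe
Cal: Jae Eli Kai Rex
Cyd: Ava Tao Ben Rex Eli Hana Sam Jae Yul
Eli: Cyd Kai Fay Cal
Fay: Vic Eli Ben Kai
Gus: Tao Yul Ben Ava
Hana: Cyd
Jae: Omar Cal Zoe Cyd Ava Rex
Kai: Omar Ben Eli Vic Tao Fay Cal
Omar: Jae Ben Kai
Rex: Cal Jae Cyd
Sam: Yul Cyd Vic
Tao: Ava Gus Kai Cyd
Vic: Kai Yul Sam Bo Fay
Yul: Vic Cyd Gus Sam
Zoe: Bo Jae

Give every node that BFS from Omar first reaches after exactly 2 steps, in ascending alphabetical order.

Ava, Cal, Cyd, Eli, Fay, Gus, Rex, Tao, Vic, Zoe

Level 0: Omar
Level 1: Ben, Jae, Kai
Level 2: Ava, Cal, Cyd, Eli, Fay, Gus, Rex, Tao, Vic, Zoe
Level 3: Bo, Hana, Sam, Yul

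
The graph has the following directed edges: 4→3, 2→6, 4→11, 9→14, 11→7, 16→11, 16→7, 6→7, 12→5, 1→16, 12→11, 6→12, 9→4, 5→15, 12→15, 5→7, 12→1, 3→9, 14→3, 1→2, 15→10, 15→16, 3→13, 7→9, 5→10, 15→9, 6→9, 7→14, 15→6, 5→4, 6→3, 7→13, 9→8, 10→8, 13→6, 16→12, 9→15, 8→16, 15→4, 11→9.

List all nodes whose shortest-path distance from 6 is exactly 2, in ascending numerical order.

1, 4, 5, 8, 11, 13, 14, 15

Level 0: 6
Level 1: 3, 7, 9, 12
Level 2: 1, 4, 5, 8, 11, 13, 14, 15
Level 3: 2, 10, 16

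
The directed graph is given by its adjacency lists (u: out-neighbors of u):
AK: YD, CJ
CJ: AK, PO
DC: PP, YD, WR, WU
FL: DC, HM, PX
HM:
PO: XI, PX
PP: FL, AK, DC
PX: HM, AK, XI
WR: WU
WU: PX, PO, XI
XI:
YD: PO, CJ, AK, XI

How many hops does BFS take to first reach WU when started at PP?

Level 0: PP
Level 1: AK, DC, FL
Level 2: CJ, HM, PX, WR, WU, YD
Level 3: PO, XI
WU first appears at level 2.

2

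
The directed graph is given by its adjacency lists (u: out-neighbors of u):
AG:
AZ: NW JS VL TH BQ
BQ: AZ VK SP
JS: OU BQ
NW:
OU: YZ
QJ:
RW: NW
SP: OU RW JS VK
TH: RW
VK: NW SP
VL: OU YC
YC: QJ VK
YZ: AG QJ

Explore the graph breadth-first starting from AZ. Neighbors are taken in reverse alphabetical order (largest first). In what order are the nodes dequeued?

AZ -> VL -> TH -> NW -> JS -> BQ -> YC -> OU -> RW -> VK -> SP -> QJ -> YZ -> AG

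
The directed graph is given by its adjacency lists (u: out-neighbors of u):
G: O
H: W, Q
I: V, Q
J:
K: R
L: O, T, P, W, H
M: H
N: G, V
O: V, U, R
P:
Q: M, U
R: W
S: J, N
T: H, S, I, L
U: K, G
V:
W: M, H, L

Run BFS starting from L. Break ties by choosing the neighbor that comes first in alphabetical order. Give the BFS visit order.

L -> H -> O -> P -> T -> W -> Q -> R -> U -> V -> I -> S -> M -> G -> K -> J -> N

Visit L; enqueue H, O, P, T, W → queue [H, O, P, T, W]
Visit H; enqueue Q → queue [O, P, T, W, Q]
Visit O; enqueue R, U, V → queue [P, T, W, Q, R, U, V]
Visit P → queue [T, W, Q, R, U, V]
Visit T; enqueue I, S → queue [W, Q, R, U, V, I, S]
Visit W; enqueue M → queue [Q, R, U, V, I, S, M]
Visit Q → queue [R, U, V, I, S, M]
Visit R → queue [U, V, I, S, M]
Visit U; enqueue G, K → queue [V, I, S, M, G, K]
Visit V → queue [I, S, M, G, K]
Visit I → queue [S, M, G, K]
Visit S; enqueue J, N → queue [M, G, K, J, N]
Visit M → queue [G, K, J, N]
Visit G → queue [K, J, N]
Visit K → queue [J, N]
Visit J → queue [N]
Visit N → queue []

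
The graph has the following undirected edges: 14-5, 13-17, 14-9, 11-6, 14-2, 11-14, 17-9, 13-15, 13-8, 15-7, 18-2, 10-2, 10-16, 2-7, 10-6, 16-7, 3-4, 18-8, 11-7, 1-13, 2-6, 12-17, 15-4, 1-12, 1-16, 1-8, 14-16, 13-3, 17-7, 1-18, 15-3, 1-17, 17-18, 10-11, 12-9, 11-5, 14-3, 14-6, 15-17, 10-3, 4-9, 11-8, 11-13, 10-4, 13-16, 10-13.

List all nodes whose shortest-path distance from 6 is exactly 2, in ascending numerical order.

3, 4, 5, 7, 8, 9, 13, 16, 18

Level 0: 6
Level 1: 2, 10, 11, 14
Level 2: 3, 4, 5, 7, 8, 9, 13, 16, 18
Level 3: 1, 12, 15, 17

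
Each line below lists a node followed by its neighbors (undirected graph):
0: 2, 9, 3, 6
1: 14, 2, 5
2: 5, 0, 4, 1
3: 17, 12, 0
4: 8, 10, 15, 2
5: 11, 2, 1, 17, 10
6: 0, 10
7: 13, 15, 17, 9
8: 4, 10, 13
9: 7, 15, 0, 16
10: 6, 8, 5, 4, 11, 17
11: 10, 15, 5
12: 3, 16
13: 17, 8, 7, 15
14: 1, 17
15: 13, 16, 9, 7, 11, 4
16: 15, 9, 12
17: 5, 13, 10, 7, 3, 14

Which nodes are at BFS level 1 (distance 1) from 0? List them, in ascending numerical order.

2, 3, 6, 9

Level 0: 0
Level 1: 2, 3, 6, 9
Level 2: 1, 4, 5, 7, 10, 12, 15, 16, 17
Level 3: 8, 11, 13, 14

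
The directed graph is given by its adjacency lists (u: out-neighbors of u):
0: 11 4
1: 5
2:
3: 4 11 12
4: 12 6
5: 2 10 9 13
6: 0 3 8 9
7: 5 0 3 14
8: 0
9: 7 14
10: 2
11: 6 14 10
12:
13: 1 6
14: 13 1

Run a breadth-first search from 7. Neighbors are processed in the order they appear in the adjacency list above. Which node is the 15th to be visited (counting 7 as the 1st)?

Visit 7; enqueue 5, 0, 3, 14 → queue [5, 0, 3, 14]
Visit 5; enqueue 2, 10, 9, 13 → queue [0, 3, 14, 2, 10, 9, 13]
Visit 0; enqueue 11, 4 → queue [3, 14, 2, 10, 9, 13, 11, 4]
Visit 3; enqueue 12 → queue [14, 2, 10, 9, 13, 11, 4, 12]
Visit 14; enqueue 1 → queue [2, 10, 9, 13, 11, 4, 12, 1]
Visit 2 → queue [10, 9, 13, 11, 4, 12, 1]
Visit 10 → queue [9, 13, 11, 4, 12, 1]
Visit 9 → queue [13, 11, 4, 12, 1]
Visit 13; enqueue 6 → queue [11, 4, 12, 1, 6]
Visit 11 → queue [4, 12, 1, 6]
Visit 4 → queue [12, 1, 6]
Visit 12 → queue [1, 6]
Visit 1 → queue [6]
Visit 6; enqueue 8 → queue [8]
Visit 8 → queue []

Visit order: 7, 5, 0, 3, 14, 2, 10, 9, 13, 11, 4, 12, 1, 6, 8

8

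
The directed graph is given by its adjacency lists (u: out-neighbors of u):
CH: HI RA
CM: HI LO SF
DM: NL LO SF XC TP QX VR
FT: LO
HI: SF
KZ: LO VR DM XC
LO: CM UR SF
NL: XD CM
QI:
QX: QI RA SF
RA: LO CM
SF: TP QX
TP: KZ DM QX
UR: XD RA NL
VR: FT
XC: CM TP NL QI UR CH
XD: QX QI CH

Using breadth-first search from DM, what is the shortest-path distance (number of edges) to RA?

2

Level 0: DM
Level 1: LO, NL, QX, SF, TP, VR, XC
Level 2: CH, CM, FT, KZ, QI, RA, UR, XD
Level 3: HI
RA first appears at level 2.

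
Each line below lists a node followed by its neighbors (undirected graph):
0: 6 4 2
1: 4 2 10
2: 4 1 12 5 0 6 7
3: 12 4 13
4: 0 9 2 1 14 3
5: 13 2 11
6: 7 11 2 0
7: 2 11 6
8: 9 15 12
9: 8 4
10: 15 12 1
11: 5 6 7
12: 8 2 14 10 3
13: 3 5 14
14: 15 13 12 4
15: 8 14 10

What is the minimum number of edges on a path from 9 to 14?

2

Level 0: 9
Level 1: 4, 8
Level 2: 0, 1, 2, 3, 12, 14, 15
Level 3: 5, 6, 7, 10, 13
Level 4: 11
14 first appears at level 2.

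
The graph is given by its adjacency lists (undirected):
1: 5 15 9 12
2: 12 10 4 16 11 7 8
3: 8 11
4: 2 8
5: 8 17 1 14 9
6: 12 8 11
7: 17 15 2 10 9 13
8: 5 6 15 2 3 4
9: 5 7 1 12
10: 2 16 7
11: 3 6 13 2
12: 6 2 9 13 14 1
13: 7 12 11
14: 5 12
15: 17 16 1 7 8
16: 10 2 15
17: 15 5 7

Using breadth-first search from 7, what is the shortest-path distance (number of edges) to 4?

2

Level 0: 7
Level 1: 2, 9, 10, 13, 15, 17
Level 2: 1, 4, 5, 8, 11, 12, 16
Level 3: 3, 6, 14
4 first appears at level 2.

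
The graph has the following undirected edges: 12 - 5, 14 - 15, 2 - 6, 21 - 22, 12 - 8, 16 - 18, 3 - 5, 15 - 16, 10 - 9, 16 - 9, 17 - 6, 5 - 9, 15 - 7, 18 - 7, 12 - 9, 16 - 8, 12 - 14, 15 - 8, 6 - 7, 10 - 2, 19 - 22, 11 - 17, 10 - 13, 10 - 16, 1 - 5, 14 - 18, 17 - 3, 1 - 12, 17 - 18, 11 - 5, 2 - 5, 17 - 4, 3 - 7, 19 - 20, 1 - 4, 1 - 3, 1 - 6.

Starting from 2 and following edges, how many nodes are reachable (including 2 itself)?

18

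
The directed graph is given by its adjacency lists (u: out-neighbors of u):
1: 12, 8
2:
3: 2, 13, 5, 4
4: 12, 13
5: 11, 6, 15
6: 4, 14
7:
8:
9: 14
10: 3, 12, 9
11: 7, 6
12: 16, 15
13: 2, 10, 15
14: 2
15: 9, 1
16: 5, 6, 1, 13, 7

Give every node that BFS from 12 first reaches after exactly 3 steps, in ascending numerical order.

2, 4, 8, 10, 11, 14

Level 0: 12
Level 1: 15, 16
Level 2: 1, 5, 6, 7, 9, 13
Level 3: 2, 4, 8, 10, 11, 14
Level 4: 3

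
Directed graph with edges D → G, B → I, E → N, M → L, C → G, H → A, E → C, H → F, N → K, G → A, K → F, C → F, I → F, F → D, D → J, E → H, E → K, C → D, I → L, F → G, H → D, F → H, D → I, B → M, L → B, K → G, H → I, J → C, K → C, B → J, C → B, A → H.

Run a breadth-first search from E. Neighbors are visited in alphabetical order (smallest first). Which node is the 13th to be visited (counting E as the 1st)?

M

Visit E; enqueue C, H, K, N → queue [C, H, K, N]
Visit C; enqueue B, D, F, G → queue [H, K, N, B, D, F, G]
Visit H; enqueue A, I → queue [K, N, B, D, F, G, A, I]
Visit K → queue [N, B, D, F, G, A, I]
Visit N → queue [B, D, F, G, A, I]
Visit B; enqueue J, M → queue [D, F, G, A, I, J, M]
Visit D → queue [F, G, A, I, J, M]
Visit F → queue [G, A, I, J, M]
Visit G → queue [A, I, J, M]
Visit A → queue [I, J, M]
Visit I; enqueue L → queue [J, M, L]
Visit J → queue [M, L]
Visit M → queue [L]
Visit L → queue []

Visit order: E, C, H, K, N, B, D, F, G, A, I, J, M, L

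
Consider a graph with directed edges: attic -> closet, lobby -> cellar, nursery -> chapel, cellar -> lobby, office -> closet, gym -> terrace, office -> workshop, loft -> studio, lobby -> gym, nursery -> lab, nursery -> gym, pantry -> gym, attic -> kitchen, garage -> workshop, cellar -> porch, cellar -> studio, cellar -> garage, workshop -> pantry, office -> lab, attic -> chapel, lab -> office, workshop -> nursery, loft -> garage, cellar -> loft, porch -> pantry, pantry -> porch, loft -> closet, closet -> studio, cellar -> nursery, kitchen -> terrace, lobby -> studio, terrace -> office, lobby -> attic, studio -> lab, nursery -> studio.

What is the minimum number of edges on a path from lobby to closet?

Level 0: lobby
Level 1: attic, cellar, gym, studio
Level 2: chapel, closet, garage, kitchen, lab, loft, nursery, porch, terrace
Level 3: office, pantry, workshop
closet first appears at level 2.

2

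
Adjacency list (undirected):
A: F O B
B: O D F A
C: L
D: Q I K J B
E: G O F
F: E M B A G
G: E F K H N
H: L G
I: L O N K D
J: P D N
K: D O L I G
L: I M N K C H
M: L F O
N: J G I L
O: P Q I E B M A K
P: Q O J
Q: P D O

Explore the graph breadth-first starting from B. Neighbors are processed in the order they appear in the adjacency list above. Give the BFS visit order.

Visit B; enqueue O, D, F, A → queue [O, D, F, A]
Visit O; enqueue P, Q, I, E, M, K → queue [D, F, A, P, Q, I, E, M, K]
Visit D; enqueue J → queue [F, A, P, Q, I, E, M, K, J]
Visit F; enqueue G → queue [A, P, Q, I, E, M, K, J, G]
Visit A → queue [P, Q, I, E, M, K, J, G]
Visit P → queue [Q, I, E, M, K, J, G]
Visit Q → queue [I, E, M, K, J, G]
Visit I; enqueue L, N → queue [E, M, K, J, G, L, N]
Visit E → queue [M, K, J, G, L, N]
Visit M → queue [K, J, G, L, N]
Visit K → queue [J, G, L, N]
Visit J → queue [G, L, N]
Visit G; enqueue H → queue [L, N, H]
Visit L; enqueue C → queue [N, H, C]
Visit N → queue [H, C]
Visit H → queue [C]
Visit C → queue []

B, O, D, F, A, P, Q, I, E, M, K, J, G, L, N, H, C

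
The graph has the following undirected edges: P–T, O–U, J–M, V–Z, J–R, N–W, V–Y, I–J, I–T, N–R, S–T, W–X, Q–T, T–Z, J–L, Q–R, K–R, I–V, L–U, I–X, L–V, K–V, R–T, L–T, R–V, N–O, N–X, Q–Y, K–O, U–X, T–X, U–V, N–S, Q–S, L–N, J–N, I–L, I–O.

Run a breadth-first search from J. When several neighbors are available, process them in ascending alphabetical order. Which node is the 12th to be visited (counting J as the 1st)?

S

Visit J; enqueue I, L, M, N, R → queue [I, L, M, N, R]
Visit I; enqueue O, T, V, X → queue [L, M, N, R, O, T, V, X]
Visit L; enqueue U → queue [M, N, R, O, T, V, X, U]
Visit M → queue [N, R, O, T, V, X, U]
Visit N; enqueue S, W → queue [R, O, T, V, X, U, S, W]
Visit R; enqueue K, Q → queue [O, T, V, X, U, S, W, K, Q]
Visit O → queue [T, V, X, U, S, W, K, Q]
Visit T; enqueue P, Z → queue [V, X, U, S, W, K, Q, P, Z]
Visit V; enqueue Y → queue [X, U, S, W, K, Q, P, Z, Y]
Visit X → queue [U, S, W, K, Q, P, Z, Y]
Visit U → queue [S, W, K, Q, P, Z, Y]
Visit S → queue [W, K, Q, P, Z, Y]
Visit W → queue [K, Q, P, Z, Y]
Visit K → queue [Q, P, Z, Y]
Visit Q → queue [P, Z, Y]
Visit P → queue [Z, Y]
Visit Z → queue [Y]
Visit Y → queue []

Visit order: J, I, L, M, N, R, O, T, V, X, U, S, W, K, Q, P, Z, Y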